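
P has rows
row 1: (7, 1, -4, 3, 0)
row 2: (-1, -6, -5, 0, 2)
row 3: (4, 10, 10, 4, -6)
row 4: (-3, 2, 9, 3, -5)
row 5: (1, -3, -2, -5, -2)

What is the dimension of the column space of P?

Row reduce to echelon form.
R2 ← R2 + (1/7)·R1: [0, -41/7, -39/7, 3/7, 2]
R3 ← R3 − (4/7)·R1: [0, 66/7, 86/7, 16/7, -6]
R4 ← R4 + (3/7)·R1: [0, 17/7, 51/7, 30/7, -5]
R5 ← R5 − (1/7)·R1: [0, -22/7, -10/7, -38/7, -2]
R3 ← R3 + (66/41)·R2: [0, 0, 136/41, 122/41, -114/41]
R4 ← R4 + (17/41)·R2: [0, 0, 204/41, 183/41, -171/41]
R5 ← R5 − (22/41)·R2: [0, 0, 64/41, -232/41, -126/41]
R4 ← R4 − (3/2)·R3: [0, 0, 0, 0, 0]
R5 ← R5 − (8/17)·R3: [0, 0, 0, -120/17, -30/17]
Swap R4 ↔ R5
Echelon form has 4 nonzero rows, so rank(P) = 4.
The column space has dimension equal to the rank: 4.

4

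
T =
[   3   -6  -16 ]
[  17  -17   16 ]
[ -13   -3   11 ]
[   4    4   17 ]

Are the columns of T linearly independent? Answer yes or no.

yes

Row reduce T to echelon form.
R2 ← R2 − (17/3)·R1: [0, 17, 320/3]
R3 ← R3 + (13/3)·R1: [0, -29, -175/3]
R4 ← R4 − (4/3)·R1: [0, 12, 115/3]
R3 ← R3 + (29/17)·R2: [0, 0, 6305/51]
R4 ← R4 − (12/17)·R2: [0, 0, -1885/51]
R4 ← R4 + (29/97)·R3: [0, 0, 0]
3 pivots among 3 columns.
Every column is a pivot column, so the columns are linearly independent.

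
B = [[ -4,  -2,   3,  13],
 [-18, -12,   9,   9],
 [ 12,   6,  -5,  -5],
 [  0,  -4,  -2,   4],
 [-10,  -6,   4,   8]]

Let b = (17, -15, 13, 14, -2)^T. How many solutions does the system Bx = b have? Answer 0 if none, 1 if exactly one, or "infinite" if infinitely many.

Row reduce the augmented matrix [B | b].
R2 ← R2 − (9/2)·R1: [0, -3, -9/2, -99/2, -183/2]
R3 ← R3 + (3)·R1: [0, 0, 4, 34, 64]
R5 ← R5 − (5/2)·R1: [0, -1, -7/2, -49/2, -89/2]
R4 ← R4 − (4/3)·R2: [0, 0, 4, 70, 136]
R5 ← R5 − (1/3)·R2: [0, 0, -2, -8, -14]
R4 ← R4 − R3: [0, 0, 0, 36, 72]
R5 ← R5 + (1/2)·R3: [0, 0, 0, 9, 18]
R5 ← R5 − (1/4)·R4: [0, 0, 0, 0, 0]
The echelon form has 4 nonzero rows, and every pivot lies in the first 4 columns, so rank(B) = rank([B|b]) = 4.
The system is consistent.
rank = 4 = number of unknowns, so the solution is unique.

1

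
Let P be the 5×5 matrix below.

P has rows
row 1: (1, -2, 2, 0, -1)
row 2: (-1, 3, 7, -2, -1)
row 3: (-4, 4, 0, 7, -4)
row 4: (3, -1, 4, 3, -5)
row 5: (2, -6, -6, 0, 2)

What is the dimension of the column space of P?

Row reduce to echelon form.
R2 ← R2 + R1: [0, 1, 9, -2, -2]
R3 ← R3 + (4)·R1: [0, -4, 8, 7, -8]
R4 ← R4 − (3)·R1: [0, 5, -2, 3, -2]
R5 ← R5 − (2)·R1: [0, -2, -10, 0, 4]
R3 ← R3 + (4)·R2: [0, 0, 44, -1, -16]
R4 ← R4 − (5)·R2: [0, 0, -47, 13, 8]
R5 ← R5 + (2)·R2: [0, 0, 8, -4, 0]
R4 ← R4 + (47/44)·R3: [0, 0, 0, 525/44, -100/11]
R5 ← R5 − (2/11)·R3: [0, 0, 0, -42/11, 32/11]
R5 ← R5 + (8/25)·R4: [0, 0, 0, 0, 0]
Echelon form has 4 nonzero rows, so rank(P) = 4.
The column space has dimension equal to the rank: 4.

4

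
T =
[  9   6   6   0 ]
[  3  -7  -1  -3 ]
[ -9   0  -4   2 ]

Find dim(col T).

2

Row reduce to echelon form.
R2 ← R2 − (1/3)·R1: [0, -9, -3, -3]
R3 ← R3 + R1: [0, 6, 2, 2]
R3 ← R3 + (2/3)·R2: [0, 0, 0, 0]
Echelon form has 2 nonzero rows, so rank(T) = 2.
The column space has dimension equal to the rank: 2.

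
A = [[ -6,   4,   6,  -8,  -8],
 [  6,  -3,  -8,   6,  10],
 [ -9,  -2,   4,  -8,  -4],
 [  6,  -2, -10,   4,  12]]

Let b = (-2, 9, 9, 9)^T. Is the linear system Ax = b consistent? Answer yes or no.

no

Row reduce the augmented matrix [A | b].
R2 ← R2 + R1: [0, 1, -2, -2, 2, 7]
R3 ← R3 − (3/2)·R1: [0, -8, -5, 4, 8, 12]
R4 ← R4 + R1: [0, 2, -4, -4, 4, 7]
R3 ← R3 + (8)·R2: [0, 0, -21, -12, 24, 68]
R4 ← R4 − (2)·R2: [0, 0, 0, 0, 0, -7]
The echelon form has 4 nonzero rows; the last pivot sits in the augmented column, so rank(A) = 3 but rank([A|b]) = 4.
Since the ranks differ, the system is inconsistent.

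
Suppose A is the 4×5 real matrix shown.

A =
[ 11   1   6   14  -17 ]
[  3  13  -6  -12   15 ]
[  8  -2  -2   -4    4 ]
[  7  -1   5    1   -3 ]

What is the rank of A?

Row reduce to echelon form.
R2 ← R2 − (3/11)·R1: [0, 140/11, -84/11, -174/11, 216/11]
R3 ← R3 − (8/11)·R1: [0, -30/11, -70/11, -156/11, 180/11]
R4 ← R4 − (7/11)·R1: [0, -18/11, 13/11, -87/11, 86/11]
R3 ← R3 + (3/14)·R2: [0, 0, -8, -123/7, 144/7]
R4 ← R4 + (9/70)·R2: [0, 0, 1/5, -348/35, 362/35]
R4 ← R4 + (1/40)·R3: [0, 0, 0, -2907/280, 76/7]
Echelon form has 4 nonzero rows, so rank(A) = 4.

4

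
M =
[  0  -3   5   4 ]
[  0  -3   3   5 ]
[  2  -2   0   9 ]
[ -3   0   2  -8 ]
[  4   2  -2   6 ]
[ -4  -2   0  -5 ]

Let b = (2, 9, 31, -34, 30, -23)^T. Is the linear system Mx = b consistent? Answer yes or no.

yes

Row reduce the augmented matrix [M | b].
Swap R1 ↔ R3
R4 ← R4 + (3/2)·R1: [0, -3, 2, 11/2, 25/2]
R5 ← R5 − (2)·R1: [0, 6, -2, -12, -32]
R6 ← R6 + (2)·R1: [0, -6, 0, 13, 39]
R3 ← R3 − R2: [0, 0, 2, -1, -7]
R4 ← R4 − R2: [0, 0, -1, 1/2, 7/2]
R5 ← R5 + (2)·R2: [0, 0, 4, -2, -14]
R6 ← R6 − (2)·R2: [0, 0, -6, 3, 21]
R4 ← R4 + (1/2)·R3: [0, 0, 0, 0, 0]
R5 ← R5 − (2)·R3: [0, 0, 0, 0, 0]
R6 ← R6 + (3)·R3: [0, 0, 0, 0, 0]
The echelon form has 3 nonzero rows, and every pivot lies in the first 4 columns, so rank(M) = rank([M|b]) = 3.
The system is consistent.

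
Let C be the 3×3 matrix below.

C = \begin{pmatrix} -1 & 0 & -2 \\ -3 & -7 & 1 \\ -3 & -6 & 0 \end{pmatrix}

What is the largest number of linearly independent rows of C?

Row reduce to echelon form.
R2 ← R2 − (3)·R1: [0, -7, 7]
R3 ← R3 − (3)·R1: [0, -6, 6]
R3 ← R3 − (6/7)·R2: [0, 0, 0]
Echelon form has 2 nonzero rows, so rank(C) = 2.
The rank gives the maximum number of linearly independent rows: 2.

2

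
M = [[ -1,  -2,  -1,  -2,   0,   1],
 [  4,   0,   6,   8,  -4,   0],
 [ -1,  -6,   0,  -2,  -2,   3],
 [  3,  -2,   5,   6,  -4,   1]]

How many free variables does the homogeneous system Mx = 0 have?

4

Row reduce to echelon form.
R2 ← R2 + (4)·R1: [0, -8, 2, 0, -4, 4]
R3 ← R3 − R1: [0, -4, 1, 0, -2, 2]
R4 ← R4 + (3)·R1: [0, -8, 2, 0, -4, 4]
R3 ← R3 − (1/2)·R2: [0, 0, 0, 0, 0, 0]
R4 ← R4 − R2: [0, 0, 0, 0, 0, 0]
2 nonzero rows, so rank(M) = 2.
M has 6 columns; by rank–nullity, nullity = 6 − 2 = 4.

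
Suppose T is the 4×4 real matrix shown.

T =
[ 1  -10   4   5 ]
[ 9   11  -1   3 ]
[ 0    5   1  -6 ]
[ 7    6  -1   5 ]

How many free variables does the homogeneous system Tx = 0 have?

1

Row reduce to echelon form.
R2 ← R2 − (9)·R1: [0, 101, -37, -42]
R4 ← R4 − (7)·R1: [0, 76, -29, -30]
R3 ← R3 − (5/101)·R2: [0, 0, 286/101, -396/101]
R4 ← R4 − (76/101)·R2: [0, 0, -117/101, 162/101]
R4 ← R4 + (9/22)·R3: [0, 0, 0, 0]
3 nonzero rows, so rank(T) = 3.
T has 4 columns; by rank–nullity, nullity = 4 − 3 = 1.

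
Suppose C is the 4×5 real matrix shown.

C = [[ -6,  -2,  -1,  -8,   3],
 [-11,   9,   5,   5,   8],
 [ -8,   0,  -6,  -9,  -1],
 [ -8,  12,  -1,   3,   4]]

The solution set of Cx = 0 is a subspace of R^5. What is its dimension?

1

Row reduce to echelon form.
R2 ← R2 − (11/6)·R1: [0, 38/3, 41/6, 59/3, 5/2]
R3 ← R3 − (4/3)·R1: [0, 8/3, -14/3, 5/3, -5]
R4 ← R4 − (4/3)·R1: [0, 44/3, 1/3, 41/3, 0]
R3 ← R3 − (4/19)·R2: [0, 0, -116/19, -47/19, -105/19]
R4 ← R4 − (22/19)·R2: [0, 0, -144/19, -173/19, -55/19]
R4 ← R4 − (36/29)·R3: [0, 0, 0, -175/29, 115/29]
4 nonzero rows, so rank(C) = 4.
C has 5 columns; by rank–nullity, nullity = 5 − 4 = 1.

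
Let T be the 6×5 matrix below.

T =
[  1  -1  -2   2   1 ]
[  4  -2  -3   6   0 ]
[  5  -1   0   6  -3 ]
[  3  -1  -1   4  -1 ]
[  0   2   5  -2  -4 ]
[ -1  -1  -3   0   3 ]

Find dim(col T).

Row reduce to echelon form.
R2 ← R2 − (4)·R1: [0, 2, 5, -2, -4]
R3 ← R3 − (5)·R1: [0, 4, 10, -4, -8]
R4 ← R4 − (3)·R1: [0, 2, 5, -2, -4]
R6 ← R6 + R1: [0, -2, -5, 2, 4]
R3 ← R3 − (2)·R2: [0, 0, 0, 0, 0]
R4 ← R4 − R2: [0, 0, 0, 0, 0]
R5 ← R5 − R2: [0, 0, 0, 0, 0]
R6 ← R6 + R2: [0, 0, 0, 0, 0]
Echelon form has 2 nonzero rows, so rank(T) = 2.
The column space has dimension equal to the rank: 2.

2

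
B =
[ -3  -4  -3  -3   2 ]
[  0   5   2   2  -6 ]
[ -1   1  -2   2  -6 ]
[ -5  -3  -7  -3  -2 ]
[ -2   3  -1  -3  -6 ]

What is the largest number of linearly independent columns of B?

5

Row reduce to echelon form.
R3 ← R3 − (1/3)·R1: [0, 7/3, -1, 3, -20/3]
R4 ← R4 − (5/3)·R1: [0, 11/3, -2, 2, -16/3]
R5 ← R5 − (2/3)·R1: [0, 17/3, 1, -1, -22/3]
R3 ← R3 − (7/15)·R2: [0, 0, -29/15, 31/15, -58/15]
R4 ← R4 − (11/15)·R2: [0, 0, -52/15, 8/15, -14/15]
R5 ← R5 − (17/15)·R2: [0, 0, -19/15, -49/15, -8/15]
R4 ← R4 − (52/29)·R3: [0, 0, 0, -92/29, 6]
R5 ← R5 − (19/29)·R3: [0, 0, 0, -134/29, 2]
R5 ← R5 − (67/46)·R4: [0, 0, 0, 0, -155/23]
Echelon form has 5 nonzero rows, so rank(B) = 5.
The rank gives the maximum number of linearly independent columns: 5.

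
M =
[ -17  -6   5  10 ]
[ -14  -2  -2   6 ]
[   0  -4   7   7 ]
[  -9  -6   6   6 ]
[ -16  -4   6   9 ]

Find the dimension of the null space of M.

0

Row reduce to echelon form.
R2 ← R2 − (14/17)·R1: [0, 50/17, -104/17, -38/17]
R4 ← R4 − (9/17)·R1: [0, -48/17, 57/17, 12/17]
R5 ← R5 − (16/17)·R1: [0, 28/17, 22/17, -7/17]
R3 ← R3 + (34/25)·R2: [0, 0, -33/25, 99/25]
R4 ← R4 + (24/25)·R2: [0, 0, -63/25, -36/25]
R5 ← R5 − (14/25)·R2: [0, 0, 118/25, 21/25]
R4 ← R4 − (21/11)·R3: [0, 0, 0, -9]
R5 ← R5 + (118/33)·R3: [0, 0, 0, 15]
R5 ← R5 + (5/3)·R4: [0, 0, 0, 0]
4 nonzero rows, so rank(M) = 4.
M has 4 columns; by rank–nullity, nullity = 4 − 4 = 0.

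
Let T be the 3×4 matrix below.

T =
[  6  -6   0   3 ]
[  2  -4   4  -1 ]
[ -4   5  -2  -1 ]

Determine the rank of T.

Row reduce to echelon form.
R2 ← R2 − (1/3)·R1: [0, -2, 4, -2]
R3 ← R3 + (2/3)·R1: [0, 1, -2, 1]
R3 ← R3 + (1/2)·R2: [0, 0, 0, 0]
Echelon form has 2 nonzero rows, so rank(T) = 2.

2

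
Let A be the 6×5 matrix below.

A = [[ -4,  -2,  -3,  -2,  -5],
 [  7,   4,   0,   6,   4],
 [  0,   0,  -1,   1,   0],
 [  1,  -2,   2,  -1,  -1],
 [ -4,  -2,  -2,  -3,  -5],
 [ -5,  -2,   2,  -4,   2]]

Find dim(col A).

Row reduce to echelon form.
R2 ← R2 + (7/4)·R1: [0, 1/2, -21/4, 5/2, -19/4]
R4 ← R4 + (1/4)·R1: [0, -5/2, 5/4, -3/2, -9/4]
R5 ← R5 − R1: [0, 0, 1, -1, 0]
R6 ← R6 − (5/4)·R1: [0, 1/2, 23/4, -3/2, 33/4]
R4 ← R4 + (5)·R2: [0, 0, -25, 11, -26]
R6 ← R6 − R2: [0, 0, 11, -4, 13]
R4 ← R4 − (25)·R3: [0, 0, 0, -14, -26]
R5 ← R5 + R3: [0, 0, 0, 0, 0]
R6 ← R6 + (11)·R3: [0, 0, 0, 7, 13]
R6 ← R6 + (1/2)·R4: [0, 0, 0, 0, 0]
Echelon form has 4 nonzero rows, so rank(A) = 4.
The column space has dimension equal to the rank: 4.

4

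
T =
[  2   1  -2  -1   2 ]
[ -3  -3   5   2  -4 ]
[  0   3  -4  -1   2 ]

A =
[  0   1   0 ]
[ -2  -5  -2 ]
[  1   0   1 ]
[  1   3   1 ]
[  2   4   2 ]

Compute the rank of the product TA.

2

First compute TA:
[[ -1,   2,  -1],
 [  5,   2,   5],
 [ -7, -10,  -7]]
Now row reduce the product.
R2 ← R2 + (5)·R1: [0, 12, 0]
R3 ← R3 − (7)·R1: [0, -24, 0]
R3 ← R3 + (2)·R2: [0, 0, 0]
2 nonzero rows, so rank(TA) = 2.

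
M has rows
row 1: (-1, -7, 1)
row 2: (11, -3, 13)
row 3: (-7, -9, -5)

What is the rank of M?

2

Row reduce to echelon form.
R2 ← R2 + (11)·R1: [0, -80, 24]
R3 ← R3 − (7)·R1: [0, 40, -12]
R3 ← R3 + (1/2)·R2: [0, 0, 0]
Echelon form has 2 nonzero rows, so rank(M) = 2.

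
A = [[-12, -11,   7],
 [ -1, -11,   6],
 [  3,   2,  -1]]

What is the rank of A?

Row reduce to echelon form.
R2 ← R2 − (1/12)·R1: [0, -121/12, 65/12]
R3 ← R3 + (1/4)·R1: [0, -3/4, 3/4]
R3 ← R3 − (9/121)·R2: [0, 0, 42/121]
Echelon form has 3 nonzero rows, so rank(A) = 3.

3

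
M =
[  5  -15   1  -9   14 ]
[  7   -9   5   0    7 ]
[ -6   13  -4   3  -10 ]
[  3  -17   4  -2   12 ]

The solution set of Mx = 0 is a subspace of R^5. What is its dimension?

1

Row reduce to echelon form.
R2 ← R2 − (7/5)·R1: [0, 12, 18/5, 63/5, -63/5]
R3 ← R3 + (6/5)·R1: [0, -5, -14/5, -39/5, 34/5]
R4 ← R4 − (3/5)·R1: [0, -8, 17/5, 17/5, 18/5]
R3 ← R3 + (5/12)·R2: [0, 0, -13/10, -51/20, 31/20]
R4 ← R4 + (2/3)·R2: [0, 0, 29/5, 59/5, -24/5]
R4 ← R4 + (58/13)·R3: [0, 0, 0, 11/26, 55/26]
4 nonzero rows, so rank(M) = 4.
M has 5 columns; by rank–nullity, nullity = 5 − 4 = 1.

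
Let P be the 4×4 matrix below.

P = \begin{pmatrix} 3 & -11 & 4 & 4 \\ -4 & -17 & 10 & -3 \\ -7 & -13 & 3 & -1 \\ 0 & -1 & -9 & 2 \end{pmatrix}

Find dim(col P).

Row reduce to echelon form.
R2 ← R2 + (4/3)·R1: [0, -95/3, 46/3, 7/3]
R3 ← R3 + (7/3)·R1: [0, -116/3, 37/3, 25/3]
R3 ← R3 − (116/95)·R2: [0, 0, -607/95, 521/95]
R4 ← R4 − (3/95)·R2: [0, 0, -901/95, 183/95]
R4 ← R4 − (901/607)·R3: [0, 0, 0, -3772/607]
Echelon form has 4 nonzero rows, so rank(P) = 4.
The column space has dimension equal to the rank: 4.

4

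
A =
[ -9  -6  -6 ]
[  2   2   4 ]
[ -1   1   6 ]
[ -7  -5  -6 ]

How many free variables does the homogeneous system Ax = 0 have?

1

Row reduce to echelon form.
R2 ← R2 + (2/9)·R1: [0, 2/3, 8/3]
R3 ← R3 − (1/9)·R1: [0, 5/3, 20/3]
R4 ← R4 − (7/9)·R1: [0, -1/3, -4/3]
R3 ← R3 − (5/2)·R2: [0, 0, 0]
R4 ← R4 + (1/2)·R2: [0, 0, 0]
2 nonzero rows, so rank(A) = 2.
A has 3 columns; by rank–nullity, nullity = 3 − 2 = 1.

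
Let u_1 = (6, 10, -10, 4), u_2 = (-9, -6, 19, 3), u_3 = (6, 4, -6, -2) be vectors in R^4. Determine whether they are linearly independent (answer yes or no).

yes

Form the matrix with these vectors as rows and row reduce.
R2 ← R2 + (3/2)·R1: [0, 9, 4, 9]
R3 ← R3 − R1: [0, -6, 4, -6]
R3 ← R3 + (2/3)·R2: [0, 0, 20/3, 0]
3 nonzero rows, so the 3 vectors span a space of dimension 3.
Since 3 = 3, the vectors are linearly independent.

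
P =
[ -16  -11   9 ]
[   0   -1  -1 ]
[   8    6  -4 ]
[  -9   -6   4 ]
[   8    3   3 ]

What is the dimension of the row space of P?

Row reduce to echelon form.
R3 ← R3 + (1/2)·R1: [0, 1/2, 1/2]
R4 ← R4 − (9/16)·R1: [0, 3/16, -17/16]
R5 ← R5 + (1/2)·R1: [0, -5/2, 15/2]
R3 ← R3 + (1/2)·R2: [0, 0, 0]
R4 ← R4 + (3/16)·R2: [0, 0, -5/4]
R5 ← R5 − (5/2)·R2: [0, 0, 10]
Swap R3 ↔ R4
R5 ← R5 + (8)·R3: [0, 0, 0]
Echelon form has 3 nonzero rows, so rank(P) = 3.
The row space has dimension equal to the rank: 3.

3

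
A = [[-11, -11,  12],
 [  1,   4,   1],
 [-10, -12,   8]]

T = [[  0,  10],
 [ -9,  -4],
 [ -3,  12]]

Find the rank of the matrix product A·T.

First compute AT:
[[ 63,  78],
 [-39,   6],
 [ 84,  44]]
Now row reduce the product.
R2 ← R2 + (13/21)·R1: [0, 380/7]
R3 ← R3 − (4/3)·R1: [0, -60]
R3 ← R3 + (21/19)·R2: [0, 0]
2 nonzero rows, so rank(AT) = 2.

2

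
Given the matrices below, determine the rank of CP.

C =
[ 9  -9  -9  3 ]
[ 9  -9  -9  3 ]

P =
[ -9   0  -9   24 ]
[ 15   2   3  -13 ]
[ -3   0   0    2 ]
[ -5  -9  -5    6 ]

1

First compute CP:
[[-204, -45, -123, 333],
 [-204, -45, -123, 333]]
Now row reduce the product.
R2 ← R2 − R1: [0, 0, 0, 0]
1 nonzero row, so rank(CP) = 1.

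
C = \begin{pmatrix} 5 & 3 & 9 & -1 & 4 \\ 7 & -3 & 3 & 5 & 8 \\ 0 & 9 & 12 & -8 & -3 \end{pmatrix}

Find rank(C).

Row reduce to echelon form.
R2 ← R2 − (7/5)·R1: [0, -36/5, -48/5, 32/5, 12/5]
R3 ← R3 + (5/4)·R2: [0, 0, 0, 0, 0]
Echelon form has 2 nonzero rows, so rank(C) = 2.

2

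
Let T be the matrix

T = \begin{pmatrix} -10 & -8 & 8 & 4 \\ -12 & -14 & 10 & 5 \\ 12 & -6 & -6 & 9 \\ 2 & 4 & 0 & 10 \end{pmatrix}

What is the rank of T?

Row reduce to echelon form.
R2 ← R2 − (6/5)·R1: [0, -22/5, 2/5, 1/5]
R3 ← R3 + (6/5)·R1: [0, -78/5, 18/5, 69/5]
R4 ← R4 + (1/5)·R1: [0, 12/5, 8/5, 54/5]
R3 ← R3 − (39/11)·R2: [0, 0, 24/11, 144/11]
R4 ← R4 + (6/11)·R2: [0, 0, 20/11, 120/11]
R4 ← R4 − (5/6)·R3: [0, 0, 0, 0]
Echelon form has 3 nonzero rows, so rank(T) = 3.

3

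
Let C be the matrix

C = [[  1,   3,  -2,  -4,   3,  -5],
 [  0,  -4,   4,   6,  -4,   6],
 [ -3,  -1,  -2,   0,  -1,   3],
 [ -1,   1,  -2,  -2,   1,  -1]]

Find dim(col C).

2

Row reduce to echelon form.
R3 ← R3 + (3)·R1: [0, 8, -8, -12, 8, -12]
R4 ← R4 + R1: [0, 4, -4, -6, 4, -6]
R3 ← R3 + (2)·R2: [0, 0, 0, 0, 0, 0]
R4 ← R4 + R2: [0, 0, 0, 0, 0, 0]
Echelon form has 2 nonzero rows, so rank(C) = 2.
The column space has dimension equal to the rank: 2.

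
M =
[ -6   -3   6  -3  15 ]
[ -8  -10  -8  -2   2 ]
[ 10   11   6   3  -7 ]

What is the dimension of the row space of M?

Row reduce to echelon form.
R2 ← R2 − (4/3)·R1: [0, -6, -16, 2, -18]
R3 ← R3 + (5/3)·R1: [0, 6, 16, -2, 18]
R3 ← R3 + R2: [0, 0, 0, 0, 0]
Echelon form has 2 nonzero rows, so rank(M) = 2.
The row space has dimension equal to the rank: 2.

2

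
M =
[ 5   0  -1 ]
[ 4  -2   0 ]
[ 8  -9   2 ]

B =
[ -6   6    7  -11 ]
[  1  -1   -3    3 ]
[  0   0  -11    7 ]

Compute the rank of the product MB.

2

First compute MB:
[[-30,  30,  46, -62],
 [-26,  26,  34, -50],
 [-57,  57,  61, -101]]
Now row reduce the product.
R2 ← R2 − (13/15)·R1: [0, 0, -88/15, 56/15]
R3 ← R3 − (19/10)·R1: [0, 0, -132/5, 84/5]
R3 ← R3 − (9/2)·R2: [0, 0, 0, 0]
2 nonzero rows, so rank(MB) = 2.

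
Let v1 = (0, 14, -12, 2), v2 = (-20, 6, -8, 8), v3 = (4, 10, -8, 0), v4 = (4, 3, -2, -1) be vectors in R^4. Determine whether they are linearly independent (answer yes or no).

Form the matrix with these vectors as rows and row reduce.
Swap R1 ↔ R2
R3 ← R3 + (1/5)·R1: [0, 56/5, -48/5, 8/5]
R4 ← R4 + (1/5)·R1: [0, 21/5, -18/5, 3/5]
R3 ← R3 − (4/5)·R2: [0, 0, 0, 0]
R4 ← R4 − (3/10)·R2: [0, 0, 0, 0]
2 nonzero rows, so the 4 vectors span a space of dimension 2.
Since 2 < 4, the vectors are linearly dependent.

no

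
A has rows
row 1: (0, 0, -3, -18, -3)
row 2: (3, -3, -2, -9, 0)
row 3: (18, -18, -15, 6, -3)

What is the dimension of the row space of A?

3

Row reduce to echelon form.
Swap R1 ↔ R2
R3 ← R3 − (6)·R1: [0, 0, -3, 60, -3]
R3 ← R3 − R2: [0, 0, 0, 78, 0]
Echelon form has 3 nonzero rows, so rank(A) = 3.
The row space has dimension equal to the rank: 3.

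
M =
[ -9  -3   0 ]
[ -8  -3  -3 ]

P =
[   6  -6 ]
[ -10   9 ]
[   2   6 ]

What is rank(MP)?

First compute MP:
[[-24,  27],
 [-24,   3]]
Now row reduce the product.
R2 ← R2 − R1: [0, -24]
2 nonzero rows, so rank(MP) = 2.

2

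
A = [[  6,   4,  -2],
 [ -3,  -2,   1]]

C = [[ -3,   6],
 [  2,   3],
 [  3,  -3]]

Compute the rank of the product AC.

First compute AC:
[[-16,  54],
 [  8, -27]]
Now row reduce the product.
R2 ← R2 + (1/2)·R1: [0, 0]
1 nonzero row, so rank(AC) = 1.

1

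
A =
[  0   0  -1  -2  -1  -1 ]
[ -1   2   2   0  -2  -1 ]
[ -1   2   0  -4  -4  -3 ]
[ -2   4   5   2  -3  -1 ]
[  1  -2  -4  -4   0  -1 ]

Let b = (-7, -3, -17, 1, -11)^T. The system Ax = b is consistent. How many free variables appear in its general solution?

4

Row reduce the augmented matrix [A | b].
Swap R1 ↔ R2
R3 ← R3 − R1: [0, 0, -2, -4, -2, -2, -14]
R4 ← R4 − (2)·R1: [0, 0, 1, 2, 1, 1, 7]
R5 ← R5 + R1: [0, 0, -2, -4, -2, -2, -14]
R3 ← R3 − (2)·R2: [0, 0, 0, 0, 0, 0, 0]
R4 ← R4 + R2: [0, 0, 0, 0, 0, 0, 0]
R5 ← R5 − (2)·R2: [0, 0, 0, 0, 0, 0, 0]
The echelon form has 2 nonzero rows, and every pivot lies in the first 6 columns, so rank(A) = rank([A|b]) = 2.
The system is consistent.
Free variables = (unknowns) − (rank) = 6 − 2 = 4.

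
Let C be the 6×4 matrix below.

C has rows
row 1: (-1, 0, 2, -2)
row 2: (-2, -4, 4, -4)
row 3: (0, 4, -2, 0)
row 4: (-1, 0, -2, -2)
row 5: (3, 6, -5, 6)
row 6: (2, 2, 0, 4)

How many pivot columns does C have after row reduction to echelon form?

Row reduce to echelon form.
R2 ← R2 − (2)·R1: [0, -4, 0, 0]
R4 ← R4 − R1: [0, 0, -4, 0]
R5 ← R5 + (3)·R1: [0, 6, 1, 0]
R6 ← R6 + (2)·R1: [0, 2, 4, 0]
R3 ← R3 + R2: [0, 0, -2, 0]
R5 ← R5 + (3/2)·R2: [0, 0, 1, 0]
R6 ← R6 + (1/2)·R2: [0, 0, 4, 0]
R4 ← R4 − (2)·R3: [0, 0, 0, 0]
R5 ← R5 + (1/2)·R3: [0, 0, 0, 0]
R6 ← R6 + (2)·R3: [0, 0, 0, 0]
Echelon form has 3 nonzero rows, so rank(C) = 3.
Each nonzero row contributes one pivot column: 3 pivot columns.

3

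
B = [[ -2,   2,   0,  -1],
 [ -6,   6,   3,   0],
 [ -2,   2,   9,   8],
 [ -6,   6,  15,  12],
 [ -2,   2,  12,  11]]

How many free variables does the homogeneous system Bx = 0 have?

2

Row reduce to echelon form.
R2 ← R2 − (3)·R1: [0, 0, 3, 3]
R3 ← R3 − R1: [0, 0, 9, 9]
R4 ← R4 − (3)·R1: [0, 0, 15, 15]
R5 ← R5 − R1: [0, 0, 12, 12]
R3 ← R3 − (3)·R2: [0, 0, 0, 0]
R4 ← R4 − (5)·R2: [0, 0, 0, 0]
R5 ← R5 − (4)·R2: [0, 0, 0, 0]
2 nonzero rows, so rank(B) = 2.
B has 4 columns; by rank–nullity, nullity = 4 − 2 = 2.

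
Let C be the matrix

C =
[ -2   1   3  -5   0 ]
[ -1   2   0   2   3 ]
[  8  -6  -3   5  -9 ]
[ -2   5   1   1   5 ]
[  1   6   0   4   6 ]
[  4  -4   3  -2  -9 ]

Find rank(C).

Row reduce to echelon form.
R2 ← R2 − (1/2)·R1: [0, 3/2, -3/2, 9/2, 3]
R3 ← R3 + (4)·R1: [0, -2, 9, -15, -9]
R4 ← R4 − R1: [0, 4, -2, 6, 5]
R5 ← R5 + (1/2)·R1: [0, 13/2, 3/2, 3/2, 6]
R6 ← R6 + (2)·R1: [0, -2, 9, -12, -9]
R3 ← R3 + (4/3)·R2: [0, 0, 7, -9, -5]
R4 ← R4 − (8/3)·R2: [0, 0, 2, -6, -3]
R5 ← R5 − (13/3)·R2: [0, 0, 8, -18, -7]
R6 ← R6 + (4/3)·R2: [0, 0, 7, -6, -5]
R4 ← R4 − (2/7)·R3: [0, 0, 0, -24/7, -11/7]
R5 ← R5 − (8/7)·R3: [0, 0, 0, -54/7, -9/7]
R6 ← R6 − R3: [0, 0, 0, 3, 0]
R5 ← R5 − (9/4)·R4: [0, 0, 0, 0, 9/4]
R6 ← R6 + (7/8)·R4: [0, 0, 0, 0, -11/8]
R6 ← R6 + (11/18)·R5: [0, 0, 0, 0, 0]
Echelon form has 5 nonzero rows, so rank(C) = 5.

5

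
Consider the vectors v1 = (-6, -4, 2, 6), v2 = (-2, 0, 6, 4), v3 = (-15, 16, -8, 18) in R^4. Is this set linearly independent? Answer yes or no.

Form the matrix with these vectors as rows and row reduce.
R2 ← R2 − (1/3)·R1: [0, 4/3, 16/3, 2]
R3 ← R3 − (5/2)·R1: [0, 26, -13, 3]
R3 ← R3 − (39/2)·R2: [0, 0, -117, -36]
3 nonzero rows, so the 3 vectors span a space of dimension 3.
Since 3 = 3, the vectors are linearly independent.

yes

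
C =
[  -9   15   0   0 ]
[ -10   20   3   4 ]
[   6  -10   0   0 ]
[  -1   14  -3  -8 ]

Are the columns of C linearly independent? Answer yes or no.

no

Row reduce C to echelon form.
R2 ← R2 − (10/9)·R1: [0, 10/3, 3, 4]
R3 ← R3 + (2/3)·R1: [0, 0, 0, 0]
R4 ← R4 − (1/9)·R1: [0, 37/3, -3, -8]
R4 ← R4 − (37/10)·R2: [0, 0, -141/10, -114/5]
Swap R3 ↔ R4
3 pivots among 4 columns.
Only 3 < 4 pivot columns, so the columns are linearly dependent.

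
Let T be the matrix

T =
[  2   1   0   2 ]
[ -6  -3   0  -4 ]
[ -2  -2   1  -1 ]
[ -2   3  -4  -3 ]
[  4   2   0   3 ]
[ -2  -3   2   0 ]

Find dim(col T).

Row reduce to echelon form.
R2 ← R2 + (3)·R1: [0, 0, 0, 2]
R3 ← R3 + R1: [0, -1, 1, 1]
R4 ← R4 + R1: [0, 4, -4, -1]
R5 ← R5 − (2)·R1: [0, 0, 0, -1]
R6 ← R6 + R1: [0, -2, 2, 2]
Swap R2 ↔ R3
R4 ← R4 + (4)·R2: [0, 0, 0, 3]
R6 ← R6 − (2)·R2: [0, 0, 0, 0]
R4 ← R4 − (3/2)·R3: [0, 0, 0, 0]
R5 ← R5 + (1/2)·R3: [0, 0, 0, 0]
Echelon form has 3 nonzero rows, so rank(T) = 3.
The column space has dimension equal to the rank: 3.

3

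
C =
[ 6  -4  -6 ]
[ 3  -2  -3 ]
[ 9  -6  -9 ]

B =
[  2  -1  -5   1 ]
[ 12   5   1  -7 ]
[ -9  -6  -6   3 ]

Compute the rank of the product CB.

1

First compute CB:
[[ 18,  10,   2,  16],
 [  9,   5,   1,   8],
 [ 27,  15,   3,  24]]
Now row reduce the product.
R2 ← R2 − (1/2)·R1: [0, 0, 0, 0]
R3 ← R3 − (3/2)·R1: [0, 0, 0, 0]
1 nonzero row, so rank(CB) = 1.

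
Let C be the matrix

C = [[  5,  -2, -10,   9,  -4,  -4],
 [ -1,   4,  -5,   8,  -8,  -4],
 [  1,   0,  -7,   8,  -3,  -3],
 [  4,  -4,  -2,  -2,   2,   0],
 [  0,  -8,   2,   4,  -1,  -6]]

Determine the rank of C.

Row reduce to echelon form.
R2 ← R2 + (1/5)·R1: [0, 18/5, -7, 49/5, -44/5, -24/5]
R3 ← R3 − (1/5)·R1: [0, 2/5, -5, 31/5, -11/5, -11/5]
R4 ← R4 − (4/5)·R1: [0, -12/5, 6, -46/5, 26/5, 16/5]
R3 ← R3 − (1/9)·R2: [0, 0, -38/9, 46/9, -11/9, -5/3]
R4 ← R4 + (2/3)·R2: [0, 0, 4/3, -8/3, -2/3, 0]
R5 ← R5 + (20/9)·R2: [0, 0, -122/9, 232/9, -185/9, -50/3]
R4 ← R4 + (6/19)·R3: [0, 0, 0, -20/19, -20/19, -10/19]
R5 ← R5 − (61/19)·R3: [0, 0, 0, 178/19, -316/19, -215/19]
R5 ← R5 + (89/10)·R4: [0, 0, 0, 0, -26, -16]
Echelon form has 5 nonzero rows, so rank(C) = 5.

5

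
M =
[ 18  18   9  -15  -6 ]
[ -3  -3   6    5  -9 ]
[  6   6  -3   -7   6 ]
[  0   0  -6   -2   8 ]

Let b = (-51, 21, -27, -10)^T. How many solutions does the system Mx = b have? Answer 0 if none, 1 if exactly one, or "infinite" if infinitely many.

infinite

Row reduce the augmented matrix [M | b].
R2 ← R2 + (1/6)·R1: [0, 0, 15/2, 5/2, -10, 25/2]
R3 ← R3 − (1/3)·R1: [0, 0, -6, -2, 8, -10]
R3 ← R3 + (4/5)·R2: [0, 0, 0, 0, 0, 0]
R4 ← R4 + (4/5)·R2: [0, 0, 0, 0, 0, 0]
The echelon form has 2 nonzero rows, and every pivot lies in the first 5 columns, so rank(M) = rank([M|b]) = 2.
The system is consistent.
rank = 2 < 5 unknowns, so there are infinitely many solutions.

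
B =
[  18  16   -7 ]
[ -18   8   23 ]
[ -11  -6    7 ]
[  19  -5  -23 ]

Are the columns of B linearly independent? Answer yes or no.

Row reduce B to echelon form.
R2 ← R2 + R1: [0, 24, 16]
R3 ← R3 + (11/18)·R1: [0, 34/9, 49/18]
R4 ← R4 − (19/18)·R1: [0, -197/9, -281/18]
R3 ← R3 − (17/108)·R2: [0, 0, 11/54]
R4 ← R4 + (197/216)·R2: [0, 0, -55/54]
R4 ← R4 + (5)·R3: [0, 0, 0]
3 pivots among 3 columns.
Every column is a pivot column, so the columns are linearly independent.

yes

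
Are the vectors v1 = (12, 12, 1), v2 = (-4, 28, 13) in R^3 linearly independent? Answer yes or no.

yes

Form the matrix with these vectors as rows and row reduce.
R2 ← R2 + (1/3)·R1: [0, 32, 40/3]
2 nonzero rows, so the 2 vectors span a space of dimension 2.
Since 2 = 2, the vectors are linearly independent.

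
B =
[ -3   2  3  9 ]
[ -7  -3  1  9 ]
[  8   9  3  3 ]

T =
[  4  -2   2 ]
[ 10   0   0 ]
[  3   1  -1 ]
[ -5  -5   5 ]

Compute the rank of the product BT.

2

First compute BT:
[[-28, -36,  36],
 [-100, -30,  30],
 [116, -28,  28]]
Now row reduce the product.
R2 ← R2 − (25/7)·R1: [0, 690/7, -690/7]
R3 ← R3 + (29/7)·R1: [0, -1240/7, 1240/7]
R3 ← R3 + (124/69)·R2: [0, 0, 0]
2 nonzero rows, so rank(BT) = 2.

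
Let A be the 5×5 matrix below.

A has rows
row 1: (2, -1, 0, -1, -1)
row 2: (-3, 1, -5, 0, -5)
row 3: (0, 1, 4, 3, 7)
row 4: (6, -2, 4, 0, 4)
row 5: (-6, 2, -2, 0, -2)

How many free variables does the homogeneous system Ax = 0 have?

Row reduce to echelon form.
R2 ← R2 + (3/2)·R1: [0, -1/2, -5, -3/2, -13/2]
R4 ← R4 − (3)·R1: [0, 1, 4, 3, 7]
R5 ← R5 + (3)·R1: [0, -1, -2, -3, -5]
R3 ← R3 + (2)·R2: [0, 0, -6, 0, -6]
R4 ← R4 + (2)·R2: [0, 0, -6, 0, -6]
R5 ← R5 − (2)·R2: [0, 0, 8, 0, 8]
R4 ← R4 − R3: [0, 0, 0, 0, 0]
R5 ← R5 + (4/3)·R3: [0, 0, 0, 0, 0]
3 nonzero rows, so rank(A) = 3.
A has 5 columns; by rank–nullity, nullity = 5 − 3 = 2.

2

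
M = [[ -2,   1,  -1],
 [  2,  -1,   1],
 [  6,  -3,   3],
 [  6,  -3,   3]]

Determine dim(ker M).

Row reduce to echelon form.
R2 ← R2 + R1: [0, 0, 0]
R3 ← R3 + (3)·R1: [0, 0, 0]
R4 ← R4 + (3)·R1: [0, 0, 0]
1 nonzero row, so rank(M) = 1.
M has 3 columns; by rank–nullity, nullity = 3 − 1 = 2.

2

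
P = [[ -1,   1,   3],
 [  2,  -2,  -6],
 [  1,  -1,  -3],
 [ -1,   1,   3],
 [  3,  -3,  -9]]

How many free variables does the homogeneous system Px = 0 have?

2

Row reduce to echelon form.
R2 ← R2 + (2)·R1: [0, 0, 0]
R3 ← R3 + R1: [0, 0, 0]
R4 ← R4 − R1: [0, 0, 0]
R5 ← R5 + (3)·R1: [0, 0, 0]
1 nonzero row, so rank(P) = 1.
P has 3 columns; by rank–nullity, nullity = 3 − 1 = 2.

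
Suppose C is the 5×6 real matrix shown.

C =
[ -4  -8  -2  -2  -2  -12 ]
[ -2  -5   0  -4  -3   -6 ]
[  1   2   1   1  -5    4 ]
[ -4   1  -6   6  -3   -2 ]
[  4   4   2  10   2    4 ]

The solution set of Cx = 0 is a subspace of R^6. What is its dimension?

Row reduce to echelon form.
R2 ← R2 − (1/2)·R1: [0, -1, 1, -3, -2, 0]
R3 ← R3 + (1/4)·R1: [0, 0, 1/2, 1/2, -11/2, 1]
R4 ← R4 − R1: [0, 9, -4, 8, -1, 10]
R5 ← R5 + R1: [0, -4, 0, 8, 0, -8]
R4 ← R4 + (9)·R2: [0, 0, 5, -19, -19, 10]
R5 ← R5 − (4)·R2: [0, 0, -4, 20, 8, -8]
R4 ← R4 − (10)·R3: [0, 0, 0, -24, 36, 0]
R5 ← R5 + (8)·R3: [0, 0, 0, 24, -36, 0]
R5 ← R5 + R4: [0, 0, 0, 0, 0, 0]
4 nonzero rows, so rank(C) = 4.
C has 6 columns; by rank–nullity, nullity = 6 − 4 = 2.

2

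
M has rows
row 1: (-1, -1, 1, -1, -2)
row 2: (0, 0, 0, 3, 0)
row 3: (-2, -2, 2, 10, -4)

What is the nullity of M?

3

Row reduce to echelon form.
R3 ← R3 − (2)·R1: [0, 0, 0, 12, 0]
R3 ← R3 − (4)·R2: [0, 0, 0, 0, 0]
2 nonzero rows, so rank(M) = 2.
M has 5 columns; by rank–nullity, nullity = 5 − 2 = 3.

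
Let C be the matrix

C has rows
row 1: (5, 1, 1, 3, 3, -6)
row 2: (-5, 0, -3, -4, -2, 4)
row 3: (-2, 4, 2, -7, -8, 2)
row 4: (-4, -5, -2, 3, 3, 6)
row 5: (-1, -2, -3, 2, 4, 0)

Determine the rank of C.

3

Row reduce to echelon form.
R2 ← R2 + R1: [0, 1, -2, -1, 1, -2]
R3 ← R3 + (2/5)·R1: [0, 22/5, 12/5, -29/5, -34/5, -2/5]
R4 ← R4 + (4/5)·R1: [0, -21/5, -6/5, 27/5, 27/5, 6/5]
R5 ← R5 + (1/5)·R1: [0, -9/5, -14/5, 13/5, 23/5, -6/5]
R3 ← R3 − (22/5)·R2: [0, 0, 56/5, -7/5, -56/5, 42/5]
R4 ← R4 + (21/5)·R2: [0, 0, -48/5, 6/5, 48/5, -36/5]
R5 ← R5 + (9/5)·R2: [0, 0, -32/5, 4/5, 32/5, -24/5]
R4 ← R4 + (6/7)·R3: [0, 0, 0, 0, 0, 0]
R5 ← R5 + (4/7)·R3: [0, 0, 0, 0, 0, 0]
Echelon form has 3 nonzero rows, so rank(C) = 3.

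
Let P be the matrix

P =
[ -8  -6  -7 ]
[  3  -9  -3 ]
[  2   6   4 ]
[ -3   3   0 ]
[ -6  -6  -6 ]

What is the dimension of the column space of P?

Row reduce to echelon form.
R2 ← R2 + (3/8)·R1: [0, -45/4, -45/8]
R3 ← R3 + (1/4)·R1: [0, 9/2, 9/4]
R4 ← R4 − (3/8)·R1: [0, 21/4, 21/8]
R5 ← R5 − (3/4)·R1: [0, -3/2, -3/4]
R3 ← R3 + (2/5)·R2: [0, 0, 0]
R4 ← R4 + (7/15)·R2: [0, 0, 0]
R5 ← R5 − (2/15)·R2: [0, 0, 0]
Echelon form has 2 nonzero rows, so rank(P) = 2.
The column space has dimension equal to the rank: 2.

2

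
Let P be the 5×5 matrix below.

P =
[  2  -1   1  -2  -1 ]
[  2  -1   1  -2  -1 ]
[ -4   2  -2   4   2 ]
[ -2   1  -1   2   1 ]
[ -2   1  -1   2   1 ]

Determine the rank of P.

1

Row reduce to echelon form.
R2 ← R2 − R1: [0, 0, 0, 0, 0]
R3 ← R3 + (2)·R1: [0, 0, 0, 0, 0]
R4 ← R4 + R1: [0, 0, 0, 0, 0]
R5 ← R5 + R1: [0, 0, 0, 0, 0]
Echelon form has 1 nonzero row, so rank(P) = 1.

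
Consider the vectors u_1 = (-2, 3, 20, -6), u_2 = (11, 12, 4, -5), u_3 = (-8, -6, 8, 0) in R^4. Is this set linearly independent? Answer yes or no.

no

Form the matrix with these vectors as rows and row reduce.
R2 ← R2 + (11/2)·R1: [0, 57/2, 114, -38]
R3 ← R3 − (4)·R1: [0, -18, -72, 24]
R3 ← R3 + (12/19)·R2: [0, 0, 0, 0]
2 nonzero rows, so the 3 vectors span a space of dimension 2.
Since 2 < 3, the vectors are linearly dependent.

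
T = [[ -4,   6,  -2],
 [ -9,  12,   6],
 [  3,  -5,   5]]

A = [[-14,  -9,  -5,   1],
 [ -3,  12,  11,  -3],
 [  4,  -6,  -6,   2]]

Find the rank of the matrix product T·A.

2

First compute TA:
[[ 30, 120,  98, -26],
 [114, 189, 141, -33],
 [ -7, -117, -100,  28]]
Now row reduce the product.
R2 ← R2 − (19/5)·R1: [0, -267, -1157/5, 329/5]
R3 ← R3 + (7/30)·R1: [0, -89, -1157/15, 329/15]
R3 ← R3 − (1/3)·R2: [0, 0, 0, 0]
2 nonzero rows, so rank(TA) = 2.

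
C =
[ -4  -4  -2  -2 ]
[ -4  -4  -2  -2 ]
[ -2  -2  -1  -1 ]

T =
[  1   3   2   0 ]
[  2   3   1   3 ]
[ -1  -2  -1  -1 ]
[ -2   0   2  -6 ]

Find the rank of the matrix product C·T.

First compute CT:
[[ -6, -20, -14,   2],
 [ -6, -20, -14,   2],
 [ -3, -10,  -7,   1]]
Now row reduce the product.
R2 ← R2 − R1: [0, 0, 0, 0]
R3 ← R3 − (1/2)·R1: [0, 0, 0, 0]
1 nonzero row, so rank(CT) = 1.

1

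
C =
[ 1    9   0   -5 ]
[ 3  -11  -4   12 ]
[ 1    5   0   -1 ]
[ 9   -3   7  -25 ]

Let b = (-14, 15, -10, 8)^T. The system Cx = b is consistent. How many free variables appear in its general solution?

Row reduce the augmented matrix [C | b].
R2 ← R2 − (3)·R1: [0, -38, -4, 27, 57]
R3 ← R3 − R1: [0, -4, 0, 4, 4]
R4 ← R4 − (9)·R1: [0, -84, 7, 20, 134]
R3 ← R3 − (2/19)·R2: [0, 0, 8/19, 22/19, -2]
R4 ← R4 − (42/19)·R2: [0, 0, 301/19, -754/19, 8]
R4 ← R4 − (301/8)·R3: [0, 0, 0, -333/4, 333/4]
The echelon form has 4 nonzero rows, and every pivot lies in the first 4 columns, so rank(C) = rank([C|b]) = 4.
The system is consistent.
Free variables = (unknowns) − (rank) = 4 − 4 = 0.

0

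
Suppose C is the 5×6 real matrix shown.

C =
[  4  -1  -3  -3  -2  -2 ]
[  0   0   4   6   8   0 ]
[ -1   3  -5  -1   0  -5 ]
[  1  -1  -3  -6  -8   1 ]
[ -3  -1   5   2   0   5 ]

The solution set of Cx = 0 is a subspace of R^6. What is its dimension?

3

Row reduce to echelon form.
R3 ← R3 + (1/4)·R1: [0, 11/4, -23/4, -7/4, -1/2, -11/2]
R4 ← R4 − (1/4)·R1: [0, -3/4, -9/4, -21/4, -15/2, 3/2]
R5 ← R5 + (3/4)·R1: [0, -7/4, 11/4, -1/4, -3/2, 7/2]
Swap R2 ↔ R3
R4 ← R4 + (3/11)·R2: [0, 0, -42/11, -63/11, -84/11, 0]
R5 ← R5 + (7/11)·R2: [0, 0, -10/11, -15/11, -20/11, 0]
R4 ← R4 + (21/22)·R3: [0, 0, 0, 0, 0, 0]
R5 ← R5 + (5/22)·R3: [0, 0, 0, 0, 0, 0]
3 nonzero rows, so rank(C) = 3.
C has 6 columns; by rank–nullity, nullity = 6 − 3 = 3.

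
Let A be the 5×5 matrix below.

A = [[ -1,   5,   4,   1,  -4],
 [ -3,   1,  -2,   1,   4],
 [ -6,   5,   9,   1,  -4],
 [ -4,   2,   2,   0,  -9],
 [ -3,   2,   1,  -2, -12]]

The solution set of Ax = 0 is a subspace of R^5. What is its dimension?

Row reduce to echelon form.
R2 ← R2 − (3)·R1: [0, -14, -14, -2, 16]
R3 ← R3 − (6)·R1: [0, -25, -15, -5, 20]
R4 ← R4 − (4)·R1: [0, -18, -14, -4, 7]
R5 ← R5 − (3)·R1: [0, -13, -11, -5, 0]
R3 ← R3 − (25/14)·R2: [0, 0, 10, -10/7, -60/7]
R4 ← R4 − (9/7)·R2: [0, 0, 4, -10/7, -95/7]
R5 ← R5 − (13/14)·R2: [0, 0, 2, -22/7, -104/7]
R4 ← R4 − (2/5)·R3: [0, 0, 0, -6/7, -71/7]
R5 ← R5 − (1/5)·R3: [0, 0, 0, -20/7, -92/7]
R5 ← R5 − (10/3)·R4: [0, 0, 0, 0, 62/3]
5 nonzero rows, so rank(A) = 5.
A has 5 columns; by rank–nullity, nullity = 5 − 5 = 0.

0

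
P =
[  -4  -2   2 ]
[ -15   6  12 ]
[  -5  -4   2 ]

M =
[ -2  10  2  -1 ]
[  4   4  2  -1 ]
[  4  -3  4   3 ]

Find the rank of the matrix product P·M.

First compute PM:
[[  8, -54,  -4,  12],
 [102, -162,  30,  45],
 [  2, -72, -10,  15]]
Now row reduce the product.
R2 ← R2 − (51/4)·R1: [0, 1053/2, 81, -108]
R3 ← R3 − (1/4)·R1: [0, -117/2, -9, 12]
R3 ← R3 + (1/9)·R2: [0, 0, 0, 0]
2 nonzero rows, so rank(PM) = 2.

2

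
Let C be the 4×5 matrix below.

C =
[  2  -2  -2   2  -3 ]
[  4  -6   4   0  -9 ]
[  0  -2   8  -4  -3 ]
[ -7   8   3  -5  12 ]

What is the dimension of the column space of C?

Row reduce to echelon form.
R2 ← R2 − (2)·R1: [0, -2, 8, -4, -3]
R4 ← R4 + (7/2)·R1: [0, 1, -4, 2, 3/2]
R3 ← R3 − R2: [0, 0, 0, 0, 0]
R4 ← R4 + (1/2)·R2: [0, 0, 0, 0, 0]
Echelon form has 2 nonzero rows, so rank(C) = 2.
The column space has dimension equal to the rank: 2.

2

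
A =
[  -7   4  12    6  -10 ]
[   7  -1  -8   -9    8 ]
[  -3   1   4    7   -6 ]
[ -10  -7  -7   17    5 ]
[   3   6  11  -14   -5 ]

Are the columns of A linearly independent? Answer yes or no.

Row reduce A to echelon form.
R2 ← R2 + R1: [0, 3, 4, -3, -2]
R3 ← R3 − (3/7)·R1: [0, -5/7, -8/7, 31/7, -12/7]
R4 ← R4 − (10/7)·R1: [0, -89/7, -169/7, 59/7, 135/7]
R5 ← R5 + (3/7)·R1: [0, 54/7, 113/7, -80/7, -65/7]
R3 ← R3 + (5/21)·R2: [0, 0, -4/21, 26/7, -46/21]
R4 ← R4 + (89/21)·R2: [0, 0, -151/21, -30/7, 227/21]
R5 ← R5 − (18/7)·R2: [0, 0, 41/7, -26/7, -29/7]
R4 ← R4 − (151/4)·R3: [0, 0, 0, -289/2, 187/2]
R5 ← R5 + (123/4)·R3: [0, 0, 0, 221/2, -143/2]
R5 ← R5 + (13/17)·R4: [0, 0, 0, 0, 0]
4 pivots among 5 columns.
Only 4 < 5 pivot columns, so the columns are linearly dependent.

no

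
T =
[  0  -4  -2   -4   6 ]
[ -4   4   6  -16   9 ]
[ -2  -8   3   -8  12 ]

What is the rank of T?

3

Row reduce to echelon form.
Swap R1 ↔ R2
R3 ← R3 − (1/2)·R1: [0, -10, 0, 0, 15/2]
R3 ← R3 − (5/2)·R2: [0, 0, 5, 10, -15/2]
Echelon form has 3 nonzero rows, so rank(T) = 3.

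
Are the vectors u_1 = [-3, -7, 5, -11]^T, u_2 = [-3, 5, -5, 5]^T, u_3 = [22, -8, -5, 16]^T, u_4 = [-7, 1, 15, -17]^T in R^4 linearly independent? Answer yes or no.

no

Form the matrix with these vectors as rows and row reduce.
R2 ← R2 − R1: [0, 12, -10, 16]
R3 ← R3 + (22/3)·R1: [0, -178/3, 95/3, -194/3]
R4 ← R4 − (7/3)·R1: [0, 52/3, 10/3, 26/3]
R3 ← R3 + (89/18)·R2: [0, 0, -160/9, 130/9]
R4 ← R4 − (13/9)·R2: [0, 0, 160/9, -130/9]
R4 ← R4 + R3: [0, 0, 0, 0]
3 nonzero rows, so the 4 vectors span a space of dimension 3.
Since 3 < 4, the vectors are linearly dependent.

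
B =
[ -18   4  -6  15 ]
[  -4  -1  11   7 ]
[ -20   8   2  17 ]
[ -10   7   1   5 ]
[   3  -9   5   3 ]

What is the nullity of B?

0

Row reduce to echelon form.
R2 ← R2 − (2/9)·R1: [0, -17/9, 37/3, 11/3]
R3 ← R3 − (10/9)·R1: [0, 32/9, 26/3, 1/3]
R4 ← R4 − (5/9)·R1: [0, 43/9, 13/3, -10/3]
R5 ← R5 + (1/6)·R1: [0, -25/3, 4, 11/2]
R3 ← R3 + (32/17)·R2: [0, 0, 542/17, 123/17]
R4 ← R4 + (43/17)·R2: [0, 0, 604/17, 101/17]
R5 ← R5 − (75/17)·R2: [0, 0, -857/17, -363/34]
R4 ← R4 − (302/271)·R3: [0, 0, 0, -575/271]
R5 ← R5 + (857/542)·R3: [0, 0, 0, 207/271]
R5 ← R5 + (9/25)·R4: [0, 0, 0, 0]
4 nonzero rows, so rank(B) = 4.
B has 4 columns; by rank–nullity, nullity = 4 − 4 = 0.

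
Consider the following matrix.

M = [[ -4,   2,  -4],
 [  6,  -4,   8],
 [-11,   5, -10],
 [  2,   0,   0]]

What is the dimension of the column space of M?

2

Row reduce to echelon form.
R2 ← R2 + (3/2)·R1: [0, -1, 2]
R3 ← R3 − (11/4)·R1: [0, -1/2, 1]
R4 ← R4 + (1/2)·R1: [0, 1, -2]
R3 ← R3 − (1/2)·R2: [0, 0, 0]
R4 ← R4 + R2: [0, 0, 0]
Echelon form has 2 nonzero rows, so rank(M) = 2.
The column space has dimension equal to the rank: 2.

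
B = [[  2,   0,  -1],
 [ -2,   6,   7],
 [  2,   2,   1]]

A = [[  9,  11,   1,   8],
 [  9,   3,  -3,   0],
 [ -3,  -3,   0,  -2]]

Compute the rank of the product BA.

2

First compute BA:
[[ 21,  25,   2,  18],
 [ 15, -25, -20, -30],
 [ 33,  25,  -4,  14]]
Now row reduce the product.
R2 ← R2 − (5/7)·R1: [0, -300/7, -150/7, -300/7]
R3 ← R3 − (11/7)·R1: [0, -100/7, -50/7, -100/7]
R3 ← R3 − (1/3)·R2: [0, 0, 0, 0]
2 nonzero rows, so rank(BA) = 2.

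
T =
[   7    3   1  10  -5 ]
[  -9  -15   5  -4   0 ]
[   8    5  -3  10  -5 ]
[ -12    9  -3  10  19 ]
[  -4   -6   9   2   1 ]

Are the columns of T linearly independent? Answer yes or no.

Row reduce T to echelon form.
R2 ← R2 + (9/7)·R1: [0, -78/7, 44/7, 62/7, -45/7]
R3 ← R3 − (8/7)·R1: [0, 11/7, -29/7, -10/7, 5/7]
R4 ← R4 + (12/7)·R1: [0, 99/7, -9/7, 190/7, 73/7]
R5 ← R5 + (4/7)·R1: [0, -30/7, 67/7, 54/7, -13/7]
R3 ← R3 + (11/78)·R2: [0, 0, -127/39, -7/39, -5/26]
R4 ← R4 + (33/26)·R2: [0, 0, 87/13, 499/13, 59/26]
R5 ← R5 − (5/13)·R2: [0, 0, 93/13, 56/13, 8/13]
R4 ← R4 + (261/127)·R3: [0, 0, 0, 4828/127, 238/127]
R5 ← R5 + (279/127)·R3: [0, 0, 0, 497/127, 49/254]
R5 ← R5 − (7/68)·R4: [0, 0, 0, 0, 0]
4 pivots among 5 columns.
Only 4 < 5 pivot columns, so the columns are linearly dependent.

no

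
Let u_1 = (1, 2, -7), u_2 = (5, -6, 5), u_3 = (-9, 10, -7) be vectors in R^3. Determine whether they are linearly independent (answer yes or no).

Form the matrix with these vectors as rows and row reduce.
R2 ← R2 − (5)·R1: [0, -16, 40]
R3 ← R3 + (9)·R1: [0, 28, -70]
R3 ← R3 + (7/4)·R2: [0, 0, 0]
2 nonzero rows, so the 3 vectors span a space of dimension 2.
Since 2 < 3, the vectors are linearly dependent.

no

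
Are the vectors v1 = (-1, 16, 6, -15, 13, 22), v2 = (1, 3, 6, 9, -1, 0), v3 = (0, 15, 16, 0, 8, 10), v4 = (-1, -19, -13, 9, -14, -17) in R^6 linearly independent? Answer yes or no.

Form the matrix with these vectors as rows and row reduce.
R2 ← R2 + R1: [0, 19, 12, -6, 12, 22]
R4 ← R4 − R1: [0, -35, -19, 24, -27, -39]
R3 ← R3 − (15/19)·R2: [0, 0, 124/19, 90/19, -28/19, -140/19]
R4 ← R4 + (35/19)·R2: [0, 0, 59/19, 246/19, -93/19, 29/19]
R4 ← R4 − (59/124)·R3: [0, 0, 0, 663/62, -130/31, 156/31]
4 nonzero rows, so the 4 vectors span a space of dimension 4.
Since 4 = 4, the vectors are linearly independent.

yes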